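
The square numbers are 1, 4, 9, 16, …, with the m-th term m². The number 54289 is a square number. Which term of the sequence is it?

233

We need n² = 54289, so n = √54289 = 233.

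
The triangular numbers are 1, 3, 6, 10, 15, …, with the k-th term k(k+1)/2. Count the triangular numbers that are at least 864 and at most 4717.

55

The n-th triangular number is n(n+1)/2.
Smallest index with value ≥ 864: n = 42 (giving 903).
Largest index with value ≤ 4717: n = 96 (giving 4656).
Indices 42 through 96: 55 terms.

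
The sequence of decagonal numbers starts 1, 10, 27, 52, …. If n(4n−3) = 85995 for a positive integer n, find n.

147

Set n(4n−3) = 85995, giving 4n² − 3n − 85995 = 0.
The discriminant is 9 + 16·85995 = 1375929, and √1375929 = 1173.
So n = (3 + 1173) / 8 = 1176/8 = 147.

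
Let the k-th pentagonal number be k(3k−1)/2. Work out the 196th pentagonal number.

The 196th pentagonal number is n(3n−1)/2 with n = 196.
196·(3·196 − 1)/2 = 196·587/2 = 57526.

57526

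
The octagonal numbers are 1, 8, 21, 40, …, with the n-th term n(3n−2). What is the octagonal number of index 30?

2640

The 30th octagonal number is n(3n−2) with n = 30.
30·(3·30 − 2) = 30·88 = 2640.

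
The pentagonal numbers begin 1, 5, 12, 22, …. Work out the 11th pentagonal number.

176

The 11th pentagonal number is n(3n−1)/2 with n = 11.
11·(3·11 − 1)/2 = 11·32/2 = 11·16 = 176.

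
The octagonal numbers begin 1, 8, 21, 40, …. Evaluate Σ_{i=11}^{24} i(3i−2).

Σ i(3i−2) = 3Σi² − 2Σi over i = 11..24.
Σi = 300 − 55 = 245 and Σi² = 4900 − 385 = 4515.
3·4515 − 2·245 = 13055.

13055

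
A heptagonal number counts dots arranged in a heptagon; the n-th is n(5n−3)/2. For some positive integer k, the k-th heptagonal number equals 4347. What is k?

Set n(5n−3)/2 = 4347, giving 5n² − 3n − 8694 = 0.
So n = (3 + 417) / 10 = 420/10 = 42.
Check: 42·(5·42 − 3)/2 = 4347. ✓

42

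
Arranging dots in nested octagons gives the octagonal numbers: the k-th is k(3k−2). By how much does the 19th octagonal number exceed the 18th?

Consecutive octagonal numbers differ by 6n − 5: here 6·19 − 5 = 109.

109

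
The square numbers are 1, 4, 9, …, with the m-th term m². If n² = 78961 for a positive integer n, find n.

We need n² = 78961, so n = √78961 = 281.
Check: 281² = 78961. ✓

281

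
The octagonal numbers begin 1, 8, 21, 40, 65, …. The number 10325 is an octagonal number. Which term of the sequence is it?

59

Set n(3n−2) = 10325, giving 3n² − 2n − 10325 = 0.
The discriminant is 4 + 12·10325 = 123904, and √123904 = 352.
So n = (2 + 352) / 6 = 354/6 = 59.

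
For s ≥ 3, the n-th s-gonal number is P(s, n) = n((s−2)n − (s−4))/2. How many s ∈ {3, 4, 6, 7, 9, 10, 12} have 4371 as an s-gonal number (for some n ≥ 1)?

2

s = 3: P(3, 93) = 4371. ✓
s = 4: P(4, 66) = 4356 and P(4, 67) = 4489; 4371 is not s-gonal.
s = 6: P(6, 47) = 4371. ✓
s = 7: P(7, 42) = 4347 and P(7, 43) = 4558; 4371 is not s-gonal.
s = 9: P(9, 35) = 4200 and P(9, 36) = 4446; 4371 is not s-gonal.
s = 10: P(10, 33) = 4257 and P(10, 34) = 4522; 4371 is not s-gonal.
s = 12: P(12, 29) = 4089 and P(12, 30) = 4380; 4371 is not s-gonal.
Hits: s ∈ {3, 6} → 2.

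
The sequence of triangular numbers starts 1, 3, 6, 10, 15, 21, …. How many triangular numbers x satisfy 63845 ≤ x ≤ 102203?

The n-th triangular number is n(n+1)/2.
Smallest index with value ≥ 63845: n = 357 (giving 63903).
Largest index with value ≤ 102203: n = 451 (giving 101926).
Indices 357 through 451: 95 terms.

95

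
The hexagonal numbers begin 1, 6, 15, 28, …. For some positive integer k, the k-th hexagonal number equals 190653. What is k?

309

Set n(2n−1) = 190653, giving 2n² − n − 190653 = 0.
The discriminant is 1 + 8·190653 = 1525225, and √1525225 = 1235.
So n = (1 + 1235) / 4 = 1236/4 = 309.
Check: 309·(2·309 − 1) = 190653. ✓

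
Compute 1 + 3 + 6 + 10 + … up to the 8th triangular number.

120

Σ i(i+1)/2 = (Σi² + Σi) / 2 over i = 1..8.
Σi = 36 and Σi² = 204.
(1·204 + 1·36) / 2 = 240/2 = 120.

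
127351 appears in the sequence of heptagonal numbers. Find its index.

Set n(5n−3)/2 = 127351, giving 5n² − 3n − 254702 = 0.
The discriminant is 9 + 40·127351 = 5094049, and √5094049 = 2257.
So n = (3 + 2257) / 10 = 2260/10 = 226.
Check: 226·(5·226 − 3)/2 = 127351. ✓

226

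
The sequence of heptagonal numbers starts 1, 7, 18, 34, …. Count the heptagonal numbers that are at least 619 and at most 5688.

The n-th heptagonal number is n(5n−3)/2.
Smallest index with value ≥ 619: n = 17 (giving 697).
Largest index with value ≤ 5688: n = 48 (giving 5688).
Indices 17 through 48: 32 terms.

32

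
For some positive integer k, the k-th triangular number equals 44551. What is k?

Set n(n+1)/2 = 44551, giving n² + n − 89102 = 0.
The discriminant is 1 + 8·44551 = 356409, and √356409 = 597.
So n = (-1 + 597) / 2 = 596/2 = 298.
Check: 298·299/2 = 44551. ✓

298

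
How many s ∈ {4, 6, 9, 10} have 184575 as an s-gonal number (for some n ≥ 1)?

1

s = 4: P(4, 429) = 184041 and P(4, 430) = 184900; 184575 is not s-gonal.
s = 6: P(6, 304) = 184528 and P(6, 305) = 185745; 184575 is not s-gonal.
s = 9: P(9, 230) = 184575. ✓
s = 10: P(10, 215) = 184255 and P(10, 216) = 185976; 184575 is not s-gonal.
Hits: s ∈ {9} → 1.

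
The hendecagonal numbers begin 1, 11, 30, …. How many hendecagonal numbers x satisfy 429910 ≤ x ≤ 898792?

The n-th hendecagonal number is n(9n−7)/2.
Smallest index with value ≥ 429910: n = 310 (giving 431365).
Largest index with value ≤ 898792: n = 447 (giving 897576).
Indices 310 through 447: 138 terms.

138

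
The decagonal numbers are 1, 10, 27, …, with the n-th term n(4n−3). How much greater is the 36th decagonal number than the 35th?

Consecutive decagonal numbers differ by 8n − 7: here 8·36 − 7 = 281.

281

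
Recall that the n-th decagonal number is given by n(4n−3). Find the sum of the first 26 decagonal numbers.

Σ i(4i−3) = 4Σi² − 3Σi over i = 1..26.
Σi = 351 and Σi² = 6201.
4·6201 − 3·351 = 23751.

23751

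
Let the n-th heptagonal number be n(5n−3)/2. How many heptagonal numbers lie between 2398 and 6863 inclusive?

The n-th heptagonal number is n(5n−3)/2.
Smallest index with value ≥ 2398: n = 32 (giving 2512).
Largest index with value ≤ 6863: n = 52 (giving 6682).
Indices 32 through 52: 21 terms.

21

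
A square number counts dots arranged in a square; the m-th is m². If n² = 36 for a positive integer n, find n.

We need n² = 36, so n = √36 = 6.
Check: 6² = 36. ✓

6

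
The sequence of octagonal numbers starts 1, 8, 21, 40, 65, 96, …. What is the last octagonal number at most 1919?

Solve n(3n−2) ≤ 1919 for integer n.
n = 25 gives 1825 ≤ 1919, while n = 26 gives 1976 > 1919; so the answer is 1825.

1825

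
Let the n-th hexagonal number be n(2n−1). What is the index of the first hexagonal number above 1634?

Solve n(2n−1) > 1634 for integer n.
The largest n with value ≤ 1634 is 28 (since 1540 ≤ 1634 < 1653), so the first above is n = 29, value 1653.

29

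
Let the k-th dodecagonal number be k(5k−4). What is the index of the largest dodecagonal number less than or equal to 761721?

Solve n(5n−4) ≤ 761721 for integer n.
n = 390 gives 758940 ≤ 761721, while n = 391 gives 762841 > 761721; so the answer is index 390.

390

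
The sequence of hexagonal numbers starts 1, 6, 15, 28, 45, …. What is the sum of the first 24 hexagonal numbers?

Σ i(2i−1) = 2Σi² − Σi over i = 1..24.
Σi = 300 and Σi² = 4900.
2·4900 − 1·300 = 9500.

9500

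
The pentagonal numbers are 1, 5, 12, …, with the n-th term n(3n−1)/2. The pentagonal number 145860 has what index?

312

Set n(3n−1)/2 = 145860, giving 3n² − n − 291720 = 0.
So n = (1 + 1871) / 6 = 1872/6 = 312.
Check: 312·(3·312 − 1)/2 = 145860. ✓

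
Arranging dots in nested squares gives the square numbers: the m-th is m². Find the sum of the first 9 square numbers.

Σ_{i=1}^{9} i² = 9·10·19/6 = 285.

285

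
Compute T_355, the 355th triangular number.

63190

The 355th triangular number is n(n+1)/2 with n = 355.
355·356/2 = 126380/2 = 63190.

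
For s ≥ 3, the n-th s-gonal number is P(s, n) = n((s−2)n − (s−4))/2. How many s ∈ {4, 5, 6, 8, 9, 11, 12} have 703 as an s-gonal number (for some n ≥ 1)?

1

s = 4: P(4, 26) = 676 and P(4, 27) = 729; 703 is not s-gonal.
s = 5: P(5, 21) = 651 and P(5, 22) = 715; 703 is not s-gonal.
s = 6: P(6, 19) = 703. ✓
s = 8: P(8, 15) = 645 and P(8, 16) = 736; 703 is not s-gonal.
s = 9: P(9, 14) = 651 and P(9, 15) = 750; 703 is not s-gonal.
s = 11: P(11, 12) = 606 and P(11, 13) = 715; 703 is not s-gonal.
s = 12: P(12, 12) = 672 and P(12, 13) = 793; 703 is not s-gonal.
Hits: s ∈ {6} → 1.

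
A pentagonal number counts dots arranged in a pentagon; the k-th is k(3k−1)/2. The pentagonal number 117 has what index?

Set n(3n−1)/2 = 117, giving 3n² − n − 234 = 0.
So n = (1 + 53) / 6 = 54/6 = 9.

9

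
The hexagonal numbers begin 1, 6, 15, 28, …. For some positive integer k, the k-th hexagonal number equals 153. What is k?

Set n(2n−1) = 153, giving 2n² − n − 153 = 0.
The discriminant is 1 + 8·153 = 1225, and √1225 = 35.
So n = (1 + 35) / 4 = 36/4 = 9.
Check: 9·(2·9 − 1) = 153. ✓

9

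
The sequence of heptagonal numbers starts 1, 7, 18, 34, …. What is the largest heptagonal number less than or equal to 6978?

Solve n(5n−3)/2 ≤ 6978 for integer n.
n = 53 gives 6943 ≤ 6978, while n = 54 gives 7209 > 6978; so the answer is 6943.

6943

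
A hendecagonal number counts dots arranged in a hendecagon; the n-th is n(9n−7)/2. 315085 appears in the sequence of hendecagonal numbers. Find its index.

265

Set n(9n−7)/2 = 315085, giving 9n² − 7n − 630170 = 0.
The discriminant is 49 + 72·315085 = 22686169, and √22686169 = 4763.
So n = (7 + 4763) / 18 = 4770/18 = 265.
Check: 265·(9·265 − 7)/2 = 315085. ✓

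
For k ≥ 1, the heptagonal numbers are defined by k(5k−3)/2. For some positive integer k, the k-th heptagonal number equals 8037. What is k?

Set n(5n−3)/2 = 8037, giving 5n² − 3n − 16074 = 0.
The discriminant is 9 + 40·8037 = 321489, and √321489 = 567.
So n = (3 + 567) / 10 = 570/10 = 57.

57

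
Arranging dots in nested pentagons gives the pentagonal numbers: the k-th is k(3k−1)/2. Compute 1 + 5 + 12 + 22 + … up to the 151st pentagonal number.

Σ i(3i−1)/2 = (3Σi² − Σi) / 2 over i = 1..151.
Σi = 11476 and Σi² = 1159076.
(3·1159076 − 1·11476) / 2 = 3465752/2 = 1732876.

1732876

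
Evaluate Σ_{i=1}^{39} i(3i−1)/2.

30420

Σ i(3i−1)/2 = (3Σi² − Σi) / 2 over i = 1..39.
Σi = 780 and Σi² = 20540.
(3·20540 − 1·780) / 2 = 60840/2 = 30420.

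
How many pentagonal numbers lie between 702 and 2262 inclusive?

18

The n-th pentagonal number is n(3n−1)/2.
Smallest index with value ≥ 702: n = 22 (giving 715).
Largest index with value ≤ 2262: n = 39 (giving 2262).
Indices 22 through 39: 18 terms.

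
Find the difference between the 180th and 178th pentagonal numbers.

1073

180·(3·180 − 1)/2 = 48510 and 178·(3·178 − 1)/2 = 47437.
Difference: 48510 − 47437 = 1073.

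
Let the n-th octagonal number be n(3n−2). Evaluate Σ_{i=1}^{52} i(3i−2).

141934

Σ i(3i−2) = 3Σi² − 2Σi over i = 1..52.
Σi = 1378 and Σi² = 48230.
3·48230 − 2·1378 = 141934.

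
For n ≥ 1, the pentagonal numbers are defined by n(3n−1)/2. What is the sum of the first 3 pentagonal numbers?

Σ i(3i−1)/2 = (3Σi² − Σi) / 2 over i = 1..3.
Σi = 6 and Σi² = 14.
(3·14 − 1·6) / 2 = 36/2 = 18.

18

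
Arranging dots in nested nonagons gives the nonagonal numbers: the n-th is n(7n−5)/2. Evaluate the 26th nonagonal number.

The 26th nonagonal number is n(7n−5)/2 with n = 26.
26·(7·26 − 5)/2 = 26·177/2 = 2301.

2301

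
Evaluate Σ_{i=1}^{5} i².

55

Σ_{i=1}^{5} i² = 5·6·11/6 = 55.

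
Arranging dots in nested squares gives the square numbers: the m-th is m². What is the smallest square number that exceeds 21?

Solve n² > 21 for integer n.
The largest n with value ≤ 21 is 4 (since 16 ≤ 21 < 25), so the first above is n = 5, value 25.

25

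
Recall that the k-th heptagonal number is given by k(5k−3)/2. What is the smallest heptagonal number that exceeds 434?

Solve n(5n−3)/2 > 434 for integer n.
The largest n with value ≤ 434 is 13 (since 403 ≤ 434 < 469), so the first above is n = 14, value 469.

469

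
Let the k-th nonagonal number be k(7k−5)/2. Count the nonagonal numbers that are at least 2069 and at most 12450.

The n-th nonagonal number is n(7n−5)/2.
Smallest index with value ≥ 2069: n = 25 (giving 2125).
Largest index with value ≤ 12450: n = 60 (giving 12450).
Indices 25 through 60: 36 terms.

36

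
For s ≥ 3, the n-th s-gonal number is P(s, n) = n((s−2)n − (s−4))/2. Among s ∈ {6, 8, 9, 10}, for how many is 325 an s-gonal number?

2

s = 6: P(6, 13) = 325. ✓
s = 8: P(8, 10) = 280 and P(8, 11) = 341; 325 is not s-gonal.
s = 9: P(9, 10) = 325. ✓
s = 10: P(10, 9) = 297 and P(10, 10) = 370; 325 is not s-gonal.
Hits: s ∈ {6, 9} → 2.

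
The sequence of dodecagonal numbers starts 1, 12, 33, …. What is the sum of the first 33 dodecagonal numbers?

Σ i(5i−4) = 5Σi² − 4Σi over i = 1..33.
Σi = 561 and Σi² = 12529.
5·12529 − 4·561 = 60401.

60401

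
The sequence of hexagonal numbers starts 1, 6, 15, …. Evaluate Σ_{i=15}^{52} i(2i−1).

Σ i(2i−1) = 2Σi² − Σi over i = 15..52.
Σi = 1378 − 105 = 1273 and Σi² = 48230 − 1015 = 47215.
2·47215 − 1·1273 = 93157.

93157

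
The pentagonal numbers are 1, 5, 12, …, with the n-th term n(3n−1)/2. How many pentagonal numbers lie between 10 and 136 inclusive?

7

The n-th pentagonal number is n(3n−1)/2.
Smallest index with value ≥ 10: n = 3 (giving 12).
Largest index with value ≤ 136: n = 9 (giving 117).
Indices 3 through 9: 7 terms.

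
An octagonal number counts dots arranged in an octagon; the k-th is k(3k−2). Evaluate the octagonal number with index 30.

The 30th octagonal number is n(3n−2) with n = 30.
30·(3·30 − 2) = 30·88 = 2640.

2640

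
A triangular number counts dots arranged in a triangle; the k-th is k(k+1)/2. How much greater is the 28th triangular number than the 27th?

28

Consecutive triangular numbers differ by n: T_{28} − T_{27} = 28.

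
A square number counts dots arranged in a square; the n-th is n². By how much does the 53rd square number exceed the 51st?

53² = 2809 and 51² = 2601.
Difference: 2809 − 2601 = 208.

208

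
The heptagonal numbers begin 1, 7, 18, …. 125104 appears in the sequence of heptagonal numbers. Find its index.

224

Set n(5n−3)/2 = 125104, giving 5n² − 3n − 250208 = 0.
The discriminant is 9 + 40·125104 = 5004169, and √5004169 = 2237.
So n = (3 + 2237) / 10 = 2240/10 = 224.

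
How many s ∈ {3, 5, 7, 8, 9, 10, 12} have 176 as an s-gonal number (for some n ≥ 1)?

s = 3: P(3, 18) = 171 and P(3, 19) = 190; 176 is not s-gonal.
s = 5: P(5, 11) = 176. ✓
s = 7: P(7, 8) = 148 and P(7, 9) = 189; 176 is not s-gonal.
s = 8: P(8, 8) = 176. ✓
s = 9: P(9, 7) = 154 and P(9, 8) = 204; 176 is not s-gonal.
s = 10: P(10, 7) = 175 and P(10, 8) = 232; 176 is not s-gonal.
s = 12: P(12, 6) = 156 and P(12, 7) = 217; 176 is not s-gonal.
Hits: s ∈ {5, 8} → 2.

2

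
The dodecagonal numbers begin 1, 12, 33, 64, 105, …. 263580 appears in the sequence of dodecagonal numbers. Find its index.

230

Set n(5n−4) = 263580, giving 5n² − 4n − 263580 = 0.
So n = (4 + 2296) / 10 = 2300/10 = 230.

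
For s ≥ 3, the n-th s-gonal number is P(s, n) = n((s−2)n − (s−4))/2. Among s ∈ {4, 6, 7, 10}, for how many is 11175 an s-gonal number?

1

s = 4: P(4, 105) = 11025 and P(4, 106) = 11236; 11175 is not s-gonal.
s = 6: P(6, 75) = 11175. ✓
s = 7: P(7, 67) = 11122 and P(7, 68) = 11458; 11175 is not s-gonal.
s = 10: P(10, 53) = 11077 and P(10, 54) = 11502; 11175 is not s-gonal.
Hits: s ∈ {6} → 1.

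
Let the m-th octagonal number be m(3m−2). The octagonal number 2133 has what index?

Set n(3n−2) = 2133, giving 3n² − 2n − 2133 = 0.
So n = (2 + 160) / 6 = 162/6 = 27.
Check: 27·(3·27 − 2) = 2133. ✓

27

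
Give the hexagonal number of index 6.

6·(2·6 − 1) = 6·11 = 66.

66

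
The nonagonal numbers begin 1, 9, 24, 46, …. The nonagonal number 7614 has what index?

47

Set n(7n−5)/2 = 7614, giving 7n² − 5n − 15228 = 0.
The discriminant is 25 + 56·7614 = 426409, and √426409 = 653.
So n = (5 + 653) / 14 = 658/14 = 47.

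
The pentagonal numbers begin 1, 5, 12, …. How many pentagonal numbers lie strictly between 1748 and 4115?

The n-th pentagonal number is n(3n−1)/2.
Smallest index with value > 1748: n = 35 (giving 1820).
Largest index with value < 4115: n = 52 (giving 4030).
Indices 35 through 52: 18 terms.

18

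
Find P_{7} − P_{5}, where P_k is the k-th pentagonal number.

35

7·(3·7 − 1)/2 = 70 and 5·(3·5 − 1)/2 = 35.
Difference: 70 − 35 = 35.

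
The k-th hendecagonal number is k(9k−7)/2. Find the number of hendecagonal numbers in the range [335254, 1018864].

The n-th hendecagonal number is n(9n−7)/2.
Smallest index with value ≥ 335254: n = 274 (giving 336883).
Largest index with value ≤ 1018864: n = 476 (giving 1017926).
Indices 274 through 476: 203 terms.

203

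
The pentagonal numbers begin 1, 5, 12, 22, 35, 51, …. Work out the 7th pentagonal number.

The 7th pentagonal number is n(3n−1)/2 with n = 7.
7·(3·7 − 1)/2 = 7·20/2 = 7·10 = 70.

70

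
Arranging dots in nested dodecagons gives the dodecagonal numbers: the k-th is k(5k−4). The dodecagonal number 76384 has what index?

Set n(5n−4) = 76384, giving 5n² − 4n − 76384 = 0.
The discriminant is 16 + 20·76384 = 1527696, and √1527696 = 1236.
So n = (4 + 1236) / 10 = 1240/10 = 124.
Check: 124·(5·124 − 4) = 76384. ✓

124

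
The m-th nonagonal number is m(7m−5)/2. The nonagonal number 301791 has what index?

Set n(7n−5)/2 = 301791, giving 7n² − 5n − 603582 = 0.
The discriminant is 25 + 56·301791 = 16900321, and √16900321 = 4111.
So n = (5 + 4111) / 14 = 4116/14 = 294.

294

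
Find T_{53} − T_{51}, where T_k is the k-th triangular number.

105

53·54/2 = 1431 and 51·52/2 = 1326.
Difference: 1431 − 1326 = 105.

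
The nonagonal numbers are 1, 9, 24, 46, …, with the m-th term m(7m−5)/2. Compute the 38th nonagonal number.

The 38th nonagonal number is n(7n−5)/2 with n = 38.
38·(7·38 − 5)/2 = 38·261/2 = 4959.

4959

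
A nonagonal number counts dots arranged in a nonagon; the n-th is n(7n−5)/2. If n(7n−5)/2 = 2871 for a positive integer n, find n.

Set n(7n−5)/2 = 2871, giving 7n² − 5n − 5742 = 0.
The discriminant is 25 + 56·2871 = 160801, and √160801 = 401.
So n = (5 + 401) / 14 = 406/14 = 29.
Check: 29·(7·29 − 5)/2 = 2871. ✓

29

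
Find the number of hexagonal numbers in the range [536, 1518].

The n-th hexagonal number is n(2n−1).
Smallest index with value ≥ 536: n = 17 (giving 561).
Largest index with value ≤ 1518: n = 27 (giving 1431).
Indices 17 through 27: 11 terms.

11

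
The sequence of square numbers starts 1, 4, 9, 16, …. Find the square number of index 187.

34969

The 187th square number is n² with n = 187.
187² = 34969.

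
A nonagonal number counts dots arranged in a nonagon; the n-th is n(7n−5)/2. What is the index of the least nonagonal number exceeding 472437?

368

Solve n(7n−5)/2 > 472437 for integer n.
The largest n with value ≤ 472437 is 367 (since 470494 ≤ 472437 < 473064), so the first above is n = 368, value 473064.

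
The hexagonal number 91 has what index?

7

Set n(2n−1) = 91, giving 2n² − n − 91 = 0.
The discriminant is 1 + 8·91 = 729, and √729 = 27.
So n = (1 + 27) / 4 = 28/4 = 7.
Check: 7·(2·7 − 1) = 91. ✓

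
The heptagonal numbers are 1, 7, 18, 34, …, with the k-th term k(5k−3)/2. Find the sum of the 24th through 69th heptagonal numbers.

265719

Σ i(5i−3)/2 = (5Σi² − 3Σi) / 2 over i = 24..69.
Σi = 2415 − 276 = 2139 and Σi² = 111895 − 4324 = 107571.
(5·107571 − 3·2139) / 2 = 531438/2 = 265719.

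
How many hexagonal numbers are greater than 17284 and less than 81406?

108

The n-th hexagonal number is n(2n−1).
Smallest index with value > 17284: n = 94 (giving 17578).
Largest index with value < 81406: n = 201 (giving 80601).
Indices 94 through 201: 108 terms.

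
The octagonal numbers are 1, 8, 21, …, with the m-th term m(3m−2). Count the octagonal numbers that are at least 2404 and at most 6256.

The n-th octagonal number is n(3n−2).
Smallest index with value ≥ 2404: n = 29 (giving 2465).
Largest index with value ≤ 6256: n = 46 (giving 6256).
Indices 29 through 46: 18 terms.

18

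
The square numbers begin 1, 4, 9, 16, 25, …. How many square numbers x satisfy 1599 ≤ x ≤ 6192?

The n-th square number is n².
Smallest index with value ≥ 1599: n = 40 (giving 1600).
Largest index with value ≤ 6192: n = 78 (giving 6084).
Indices 40 through 78: 39 terms.

39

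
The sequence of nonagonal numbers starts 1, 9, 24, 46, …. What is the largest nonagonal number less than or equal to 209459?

Solve n(7n−5)/2 ≤ 209459 for integer n.
n = 244 gives 207766 ≤ 209459, while n = 245 gives 209475 > 209459; so the answer is 207766.

207766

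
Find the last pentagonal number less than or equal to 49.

Solve n(3n−1)/2 ≤ 49 for integer n.
n = 5 gives 35 ≤ 49, while n = 6 gives 51 > 49; so the answer is 35.

35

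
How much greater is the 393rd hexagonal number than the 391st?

393·(2·393 − 1) = 308505 and 391·(2·391 − 1) = 305371.
Difference: 308505 − 305371 = 3134.

3134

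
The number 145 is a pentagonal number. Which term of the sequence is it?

Set n(3n−1)/2 = 145, giving 3n² − n − 290 = 0.
The discriminant is 1 + 24·145 = 3481, and √3481 = 59.
So n = (1 + 59) / 6 = 60/6 = 10.

10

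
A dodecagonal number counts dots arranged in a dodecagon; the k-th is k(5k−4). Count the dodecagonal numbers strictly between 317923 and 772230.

The n-th dodecagonal number is n(5n−4).
Smallest index with value > 317923: n = 253 (giving 319033).
Largest index with value < 772230: n = 393 (giving 770673).
Indices 253 through 393: 141 terms.

141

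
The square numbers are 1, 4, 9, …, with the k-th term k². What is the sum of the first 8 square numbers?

Σ_{i=1}^{8} i² = 8·9·17/6 = 204.

204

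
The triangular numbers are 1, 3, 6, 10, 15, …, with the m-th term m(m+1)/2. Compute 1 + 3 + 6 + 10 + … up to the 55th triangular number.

Σ i(i+1)/2 = (Σi² + Σi) / 2 over i = 1..55.
Σi = 1540 and Σi² = 56980.
(1·56980 + 1·1540) / 2 = 58520/2 = 29260.

29260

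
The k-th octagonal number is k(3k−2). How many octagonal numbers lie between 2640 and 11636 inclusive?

33

The n-th octagonal number is n(3n−2).
Smallest index with value ≥ 2640: n = 30 (giving 2640).
Largest index with value ≤ 11636: n = 62 (giving 11408).
Indices 30 through 62: 33 terms.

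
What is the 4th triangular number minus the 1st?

4·5/2 = 10 and 1·2/2 = 1.
Difference: 10 − 1 = 9.

9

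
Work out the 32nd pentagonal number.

1520

The 32nd pentagonal number is n(3n−1)/2 with n = 32.
32·(3·32 − 1)/2 = 32·95/2 = 1520.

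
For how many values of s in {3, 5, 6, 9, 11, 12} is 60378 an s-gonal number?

s = 3: P(3, 347) = 60378. ✓
s = 5: P(5, 200) = 59900 and P(5, 201) = 60501; 60378 is not s-gonal.
s = 6: P(6, 174) = 60378. ✓
s = 9: P(9, 131) = 59736 and P(9, 132) = 60654; 60378 is not s-gonal.
s = 11: P(11, 116) = 60146 and P(11, 117) = 61191; 60378 is not s-gonal.
s = 12: P(12, 110) = 60060 and P(12, 111) = 61161; 60378 is not s-gonal.
Hits: s ∈ {3, 6} → 2.

2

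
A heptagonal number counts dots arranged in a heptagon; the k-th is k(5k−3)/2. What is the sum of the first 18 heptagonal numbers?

Σ i(5i−3)/2 = (5Σi² − 3Σi) / 2 over i = 1..18.
Σi = 171 and Σi² = 2109.
(5·2109 − 3·171) / 2 = 10032/2 = 5016.

5016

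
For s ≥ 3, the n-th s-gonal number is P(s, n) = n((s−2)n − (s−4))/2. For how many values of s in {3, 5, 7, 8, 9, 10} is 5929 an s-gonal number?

s = 3: P(3, 108) = 5886 and P(3, 109) = 5995; 5929 is not s-gonal.
s = 5: P(5, 63) = 5922 and P(5, 64) = 6112; 5929 is not s-gonal.
s = 7: P(7, 49) = 5929. ✓
s = 8: P(8, 44) = 5720 and P(8, 45) = 5985; 5929 is not s-gonal.
s = 9: P(9, 41) = 5781 and P(9, 42) = 6069; 5929 is not s-gonal.
s = 10: P(10, 38) = 5662 and P(10, 39) = 5967; 5929 is not s-gonal.
Hits: s ∈ {7} → 1.

1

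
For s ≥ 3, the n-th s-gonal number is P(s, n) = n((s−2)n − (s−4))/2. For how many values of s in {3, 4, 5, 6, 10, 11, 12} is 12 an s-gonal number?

2

s = 3: P(3, 4) = 10 and P(3, 5) = 15; 12 is not s-gonal.
s = 4: P(4, 3) = 9 and P(4, 4) = 16; 12 is not s-gonal.
s = 5: P(5, 3) = 12. ✓
s = 6: P(6, 2) = 6 and P(6, 3) = 15; 12 is not s-gonal.
s = 10: P(10, 2) = 10 and P(10, 3) = 27; 12 is not s-gonal.
s = 11: P(11, 2) = 11 and P(11, 3) = 30; 12 is not s-gonal.
s = 12: P(12, 2) = 12. ✓
Hits: s ∈ {5, 12} → 2.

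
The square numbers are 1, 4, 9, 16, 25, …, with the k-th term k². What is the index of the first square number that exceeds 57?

8

Solve n² > 57 for integer n.
The largest n with value ≤ 57 is 7 (since 49 ≤ 57 < 64), so the first above is n = 8, value 64.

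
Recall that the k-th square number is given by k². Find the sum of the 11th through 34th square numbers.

13300

Σ_{i=11}^{34} i² = 13685 − 385 = 13300.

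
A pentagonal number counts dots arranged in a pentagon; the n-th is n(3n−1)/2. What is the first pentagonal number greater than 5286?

Solve n(3n−1)/2 > 5286 for integer n.
The largest n with value ≤ 5286 is 59 (since 5192 ≤ 5286 < 5370), so the first above is n = 60, value 5370.

5370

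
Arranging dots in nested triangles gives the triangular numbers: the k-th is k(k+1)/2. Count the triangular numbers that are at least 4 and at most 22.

The n-th triangular number is n(n+1)/2.
Smallest index with value ≥ 4: n = 3 (giving 6).
Largest index with value ≤ 22: n = 6 (giving 21).
Indices 3 through 6: 4 terms.

4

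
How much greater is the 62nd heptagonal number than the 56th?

62·(5·62 − 3)/2 = 9517 and 56·(5·56 − 3)/2 = 7756.
Difference: 9517 − 7756 = 1761.

1761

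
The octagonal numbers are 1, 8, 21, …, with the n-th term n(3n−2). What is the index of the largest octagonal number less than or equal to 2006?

Solve n(3n−2) ≤ 2006 for integer n.
n = 26 gives 1976 ≤ 2006, while n = 27 gives 2133 > 2006; so the answer is index 26.

26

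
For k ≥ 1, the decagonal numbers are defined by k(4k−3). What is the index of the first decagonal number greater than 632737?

Solve n(4n−3) > 632737 for integer n.
The largest n with value ≤ 632737 is 398 (since 632422 ≤ 632737 < 635607), so the first above is n = 399, value 635607.

399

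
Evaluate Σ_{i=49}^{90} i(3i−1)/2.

Σ i(3i−1)/2 = (3Σi² − Σi) / 2 over i = 49..90.
Σi = 4095 − 1176 = 2919 and Σi² = 247065 − 38024 = 209041.
(3·209041 − 1·2919) / 2 = 624204/2 = 312102.

312102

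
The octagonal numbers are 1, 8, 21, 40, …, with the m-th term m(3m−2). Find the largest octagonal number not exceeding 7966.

7701

Solve n(3n−2) ≤ 7966 for integer n.
n = 51 gives 7701 ≤ 7966, while n = 52 gives 8008 > 7966; so the answer is 7701.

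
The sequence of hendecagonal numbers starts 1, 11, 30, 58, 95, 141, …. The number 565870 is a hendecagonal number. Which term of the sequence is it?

355

Set n(9n−7)/2 = 565870, giving 9n² − 7n − 1131740 = 0.
So n = (7 + 6383) / 18 = 6390/18 = 355.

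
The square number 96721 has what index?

311

We need n² = 96721, so n = √96721 = 311.
Check: 311² = 96721. ✓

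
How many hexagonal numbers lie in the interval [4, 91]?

The n-th hexagonal number is n(2n−1).
Smallest index with value ≥ 4: n = 2 (giving 6).
Largest index with value ≤ 91: n = 7 (giving 91).
Indices 2 through 7: 6 terms.

6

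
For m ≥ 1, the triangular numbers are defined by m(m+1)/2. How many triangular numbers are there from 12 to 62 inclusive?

The n-th triangular number is n(n+1)/2.
Smallest index with value ≥ 12: n = 5 (giving 15).
Largest index with value ≤ 62: n = 10 (giving 55).
Indices 5 through 10: 6 terms.

6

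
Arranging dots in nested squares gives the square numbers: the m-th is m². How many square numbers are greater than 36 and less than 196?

The n-th square number is n².
Smallest index with value > 36: n = 7 (giving 49).
Largest index with value < 196: n = 13 (giving 169).
Indices 7 through 13: 7 terms.

7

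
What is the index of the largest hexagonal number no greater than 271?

11

Solve n(2n−1) ≤ 271 for integer n.
n = 11 gives 231 ≤ 271, while n = 12 gives 276 > 271; so the answer is index 11.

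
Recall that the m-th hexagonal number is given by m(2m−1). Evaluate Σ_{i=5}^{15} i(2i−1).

Σ i(2i−1) = 2Σi² − Σi over i = 5..15.
Σi = 120 − 10 = 110 and Σi² = 1240 − 30 = 1210.
2·1210 − 1·110 = 2310.

2310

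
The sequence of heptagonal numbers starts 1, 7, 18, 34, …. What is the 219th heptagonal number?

The 219th heptagonal number is n(5n−3)/2 with n = 219.
219·(5·219 − 3)/2 = 219·1092/2 = 219·546 = 119574.

119574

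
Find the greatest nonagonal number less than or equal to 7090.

6975

Solve n(7n−5)/2 ≤ 7090 for integer n.
n = 45 gives 6975 ≤ 7090, while n = 46 gives 7291 > 7090; so the answer is 6975.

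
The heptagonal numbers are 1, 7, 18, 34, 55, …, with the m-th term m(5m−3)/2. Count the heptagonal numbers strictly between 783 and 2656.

The n-th heptagonal number is n(5n−3)/2.
Smallest index with value > 783: n = 19 (giving 874).
Largest index with value < 2656: n = 32 (giving 2512).
Indices 19 through 32: 14 terms.

14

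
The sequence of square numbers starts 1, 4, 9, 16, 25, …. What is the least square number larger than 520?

Solve n² > 520 for integer n.
The largest n with value ≤ 520 is 22 (since 484 ≤ 520 < 529), so the first above is n = 23, value 529.

529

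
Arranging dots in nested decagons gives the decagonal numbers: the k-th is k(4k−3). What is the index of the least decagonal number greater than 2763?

27

Solve n(4n−3) > 2763 for integer n.
The largest n with value ≤ 2763 is 26 (since 2626 ≤ 2763 < 2835), so the first above is n = 27, value 2835.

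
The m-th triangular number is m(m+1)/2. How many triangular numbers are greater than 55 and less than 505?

The n-th triangular number is n(n+1)/2.
Smallest index with value > 55: n = 11 (giving 66).
Largest index with value < 505: n = 31 (giving 496).
Indices 11 through 31: 21 terms.

21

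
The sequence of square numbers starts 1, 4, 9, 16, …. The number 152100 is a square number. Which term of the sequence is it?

We need n² = 152100, so n = √152100 = 390.

390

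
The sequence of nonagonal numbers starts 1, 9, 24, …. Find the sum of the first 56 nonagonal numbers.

206416

Σ i(7i−5)/2 = (7Σi² − 5Σi) / 2 over i = 1..56.
Σi = 1596 and Σi² = 60116.
(7·60116 − 5·1596) / 2 = 412832/2 = 206416.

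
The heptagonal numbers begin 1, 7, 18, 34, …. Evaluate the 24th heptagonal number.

1404

The 24th heptagonal number is n(5n−3)/2 with n = 24.
24·(5·24 − 3)/2 = 24·117/2 = 1404.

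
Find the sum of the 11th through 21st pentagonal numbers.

4301

Σ i(3i−1)/2 = (3Σi² − Σi) / 2 over i = 11..21.
Σi = 231 − 55 = 176 and Σi² = 3311 − 385 = 2926.
(3·2926 − 1·176) / 2 = 8602/2 = 4301.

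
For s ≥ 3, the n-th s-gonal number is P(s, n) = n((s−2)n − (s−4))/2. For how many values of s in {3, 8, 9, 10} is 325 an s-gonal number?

2

s = 3: P(3, 25) = 325. ✓
s = 8: P(8, 10) = 280 and P(8, 11) = 341; 325 is not s-gonal.
s = 9: P(9, 10) = 325. ✓
s = 10: P(10, 9) = 297 and P(10, 10) = 370; 325 is not s-gonal.
Hits: s ∈ {3, 9} → 2.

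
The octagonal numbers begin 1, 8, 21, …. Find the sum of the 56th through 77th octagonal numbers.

Σ i(3i−2) = 3Σi² − 2Σi over i = 56..77.
Σi = 3003 − 1540 = 1463 and Σi² = 155155 − 56980 = 98175.
3·98175 − 2·1463 = 291599.

291599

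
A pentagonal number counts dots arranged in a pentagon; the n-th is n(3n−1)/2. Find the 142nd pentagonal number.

30175

The 142nd pentagonal number is n(3n−1)/2 with n = 142.
142·(3·142 − 1)/2 = 142·425/2 = 30175.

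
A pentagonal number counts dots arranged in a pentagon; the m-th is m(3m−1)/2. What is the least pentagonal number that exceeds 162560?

163185

Solve n(3n−1)/2 > 162560 for integer n.
The largest n with value ≤ 162560 is 329 (since 162197 ≤ 162560 < 163185), so the first above is n = 330, value 163185.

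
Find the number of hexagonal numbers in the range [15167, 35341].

The n-th hexagonal number is n(2n−1).
Smallest index with value ≥ 15167: n = 88 (giving 15400).
Largest index with value ≤ 35341: n = 133 (giving 35245).
Indices 88 through 133: 46 terms.

46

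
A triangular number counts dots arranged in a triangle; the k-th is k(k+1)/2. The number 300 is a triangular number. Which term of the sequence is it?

24

Set n(n+1)/2 = 300, giving n² + n − 600 = 0.
The discriminant is 1 + 8·300 = 2401, and √2401 = 49.
So n = (-1 + 49) / 2 = 48/2 = 24.
Check: 24·25/2 = 300. ✓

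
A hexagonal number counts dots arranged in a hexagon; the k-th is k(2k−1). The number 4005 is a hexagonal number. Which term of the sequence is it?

Set n(2n−1) = 4005, giving 2n² − n − 4005 = 0.
The discriminant is 1 + 8·4005 = 32041, and √32041 = 179.
So n = (1 + 179) / 4 = 180/4 = 45.

45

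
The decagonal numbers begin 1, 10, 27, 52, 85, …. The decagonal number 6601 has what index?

Set n(4n−3) = 6601, giving 4n² − 3n − 6601 = 0.
The discriminant is 9 + 16·6601 = 105625, and √105625 = 325.
So n = (3 + 325) / 8 = 328/8 = 41.

41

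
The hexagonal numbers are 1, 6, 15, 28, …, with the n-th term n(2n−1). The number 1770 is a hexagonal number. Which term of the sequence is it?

30

Set n(2n−1) = 1770, giving 2n² − n − 1770 = 0.
The discriminant is 1 + 8·1770 = 14161, and √14161 = 119.
So n = (1 + 119) / 4 = 120/4 = 30.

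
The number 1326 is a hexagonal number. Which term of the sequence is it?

26

Set n(2n−1) = 1326, giving 2n² − n − 1326 = 0.
The discriminant is 1 + 8·1326 = 10609, and √10609 = 103.
So n = (1 + 103) / 4 = 104/4 = 26.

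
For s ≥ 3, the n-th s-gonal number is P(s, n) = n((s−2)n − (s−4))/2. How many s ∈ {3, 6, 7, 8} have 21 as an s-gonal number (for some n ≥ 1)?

2

s = 3: P(3, 6) = 21. ✓
s = 6: P(6, 3) = 15 and P(6, 4) = 28; 21 is not s-gonal.
s = 7: P(7, 3) = 18 and P(7, 4) = 34; 21 is not s-gonal.
s = 8: P(8, 3) = 21. ✓
Hits: s ∈ {3, 8} → 2.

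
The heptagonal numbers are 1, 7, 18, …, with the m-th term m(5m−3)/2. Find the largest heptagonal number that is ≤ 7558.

Solve n(5n−3)/2 ≤ 7558 for integer n.
n = 55 gives 7480 ≤ 7558, while n = 56 gives 7756 > 7558; so the answer is 7480.

7480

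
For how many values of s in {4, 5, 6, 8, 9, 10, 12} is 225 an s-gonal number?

2

s = 4: P(4, 15) = 225. ✓
s = 5: P(5, 12) = 210 and P(5, 13) = 247; 225 is not s-gonal.
s = 6: P(6, 10) = 190 and P(6, 11) = 231; 225 is not s-gonal.
s = 8: P(8, 9) = 225. ✓
s = 9: P(9, 8) = 204 and P(9, 9) = 261; 225 is not s-gonal.
s = 10: P(10, 7) = 175 and P(10, 8) = 232; 225 is not s-gonal.
s = 12: P(12, 7) = 217 and P(12, 8) = 288; 225 is not s-gonal.
Hits: s ∈ {4, 8} → 2.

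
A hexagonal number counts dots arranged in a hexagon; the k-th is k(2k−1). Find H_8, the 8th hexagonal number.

120

8·(2·8 − 1) = 8·15 = 120.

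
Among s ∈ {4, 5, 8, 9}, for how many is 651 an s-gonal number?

s = 4: P(4, 25) = 625 and P(4, 26) = 676; 651 is not s-gonal.
s = 5: P(5, 21) = 651. ✓
s = 8: P(8, 15) = 645 and P(8, 16) = 736; 651 is not s-gonal.
s = 9: P(9, 14) = 651. ✓
Hits: s ∈ {5, 9} → 2.

2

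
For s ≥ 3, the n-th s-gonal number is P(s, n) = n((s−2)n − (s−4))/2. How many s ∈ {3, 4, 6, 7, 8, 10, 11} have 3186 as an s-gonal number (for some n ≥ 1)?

2

s = 3: P(3, 79) = 3160 and P(3, 80) = 3240; 3186 is not s-gonal.
s = 4: P(4, 56) = 3136 and P(4, 57) = 3249; 3186 is not s-gonal.
s = 6: P(6, 40) = 3160 and P(6, 41) = 3321; 3186 is not s-gonal.
s = 7: P(7, 36) = 3186. ✓
s = 8: P(8, 32) = 3008 and P(8, 33) = 3201; 3186 is not s-gonal.
s = 10: P(10, 28) = 3052 and P(10, 29) = 3277; 3186 is not s-gonal.
s = 11: P(11, 27) = 3186. ✓
Hits: s ∈ {7, 11} → 2.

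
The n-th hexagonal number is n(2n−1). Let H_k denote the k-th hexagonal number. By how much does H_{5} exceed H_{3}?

30

5·(2·5 − 1) = 45 and 3·(2·3 − 1) = 15.
Difference: 45 − 15 = 30.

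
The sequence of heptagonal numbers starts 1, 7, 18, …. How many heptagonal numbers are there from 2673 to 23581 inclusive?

The n-th heptagonal number is n(5n−3)/2.
Smallest index with value ≥ 2673: n = 33 (giving 2673).
Largest index with value ≤ 23581: n = 97 (giving 23377).
Indices 33 through 97: 65 terms.

65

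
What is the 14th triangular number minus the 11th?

14·15/2 = 105 and 11·12/2 = 66.
Difference: 105 − 66 = 39.

39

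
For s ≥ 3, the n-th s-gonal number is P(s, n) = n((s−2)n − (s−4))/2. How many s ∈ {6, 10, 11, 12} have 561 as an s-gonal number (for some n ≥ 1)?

2

s = 6: P(6, 17) = 561. ✓
s = 10: P(10, 12) = 540 and P(10, 13) = 637; 561 is not s-gonal.
s = 11: P(11, 11) = 506 and P(11, 12) = 606; 561 is not s-gonal.
s = 12: P(12, 11) = 561. ✓
Hits: s ∈ {6, 12} → 2.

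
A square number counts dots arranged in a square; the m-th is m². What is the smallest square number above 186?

196

Solve n² > 186 for integer n.
The largest n with value ≤ 186 is 13 (since 169 ≤ 186 < 196), so the first above is n = 14, value 196.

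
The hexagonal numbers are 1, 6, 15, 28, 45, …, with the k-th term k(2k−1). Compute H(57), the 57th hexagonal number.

6441

57·(2·57 − 1) = 57·113 = 6441.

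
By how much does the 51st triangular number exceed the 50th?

51

Consecutive triangular numbers differ by n: T_{51} − T_{50} = 51.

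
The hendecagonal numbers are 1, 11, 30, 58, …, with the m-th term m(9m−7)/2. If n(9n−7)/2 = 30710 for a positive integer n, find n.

Set n(9n−7)/2 = 30710, giving 9n² − 7n − 61420 = 0.
The discriminant is 49 + 72·30710 = 2211169, and √2211169 = 1487.
So n = (7 + 1487) / 18 = 1494/18 = 83.
Check: 83·(9·83 − 7)/2 = 30710. ✓

83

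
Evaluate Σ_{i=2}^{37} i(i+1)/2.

Σ i(i+1)/2 = (Σi² + Σi) / 2 over i = 2..37.
Σi = 703 − 1 = 702 and Σi² = 17575 − 1 = 17574.
(1·17574 + 1·702) / 2 = 18276/2 = 9138.

9138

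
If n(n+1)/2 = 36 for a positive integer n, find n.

Set n(n+1)/2 = 36, giving n² + n − 72 = 0.
So n = (-1 + 17) / 2 = 16/2 = 8.
Check: 8·9/2 = 36. ✓

8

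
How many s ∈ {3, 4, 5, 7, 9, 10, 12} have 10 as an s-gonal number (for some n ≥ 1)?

2

s = 3: P(3, 4) = 10. ✓
s = 4: P(4, 3) = 9 and P(4, 4) = 16; 10 is not s-gonal.
s = 5: P(5, 2) = 5 and P(5, 3) = 12; 10 is not s-gonal.
s = 7: P(7, 2) = 7 and P(7, 3) = 18; 10 is not s-gonal.
s = 9: P(9, 2) = 9 and P(9, 3) = 24; 10 is not s-gonal.
s = 10: P(10, 2) = 10. ✓
s = 12: P(12, 1) = 1 and P(12, 2) = 12; 10 is not s-gonal.
Hits: s ∈ {3, 10} → 2.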